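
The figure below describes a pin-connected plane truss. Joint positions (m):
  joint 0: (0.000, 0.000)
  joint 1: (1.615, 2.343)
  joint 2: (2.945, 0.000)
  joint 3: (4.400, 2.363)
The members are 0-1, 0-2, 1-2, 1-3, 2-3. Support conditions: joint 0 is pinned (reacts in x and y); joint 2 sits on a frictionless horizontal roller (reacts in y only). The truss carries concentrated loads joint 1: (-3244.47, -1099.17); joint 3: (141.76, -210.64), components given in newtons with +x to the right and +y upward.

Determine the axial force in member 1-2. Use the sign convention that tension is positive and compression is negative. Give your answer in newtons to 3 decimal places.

2026.811

N=4 nodes, M=5 members, R=3 reactions → 2N=8, M+R=8
member 0 (0-1): L=2.8457, (cx,cy)=(0.5675,0.8234)
member 1 (0-2): L=2.9450, (cx,cy)=(1.0000,0.0000)
member 2 (1-2): L=2.6942, (cx,cy)=(0.4937,-0.8697)
member 3 (1-3): L=2.7851, (cx,cy)=(1.0000,0.0072)
member 4 (2-3): L=2.7750, (cx,cy)=(0.5243,0.8515)
solve A·x = −loads:
  F[0-1] = -3473.4014 N (compression)
  F[0-2] = -1131.4587 N (compression)
  F[1-2] = +2026.8114 N (tension)
  F[1-3] = +272.6728 N (tension)
  F[2-3] = -249.6683 N (compression)
  Rx@0 = +3102.7100 N
  Ry@0 = +2859.8401 N
  Ry@2 = -1550.0301 N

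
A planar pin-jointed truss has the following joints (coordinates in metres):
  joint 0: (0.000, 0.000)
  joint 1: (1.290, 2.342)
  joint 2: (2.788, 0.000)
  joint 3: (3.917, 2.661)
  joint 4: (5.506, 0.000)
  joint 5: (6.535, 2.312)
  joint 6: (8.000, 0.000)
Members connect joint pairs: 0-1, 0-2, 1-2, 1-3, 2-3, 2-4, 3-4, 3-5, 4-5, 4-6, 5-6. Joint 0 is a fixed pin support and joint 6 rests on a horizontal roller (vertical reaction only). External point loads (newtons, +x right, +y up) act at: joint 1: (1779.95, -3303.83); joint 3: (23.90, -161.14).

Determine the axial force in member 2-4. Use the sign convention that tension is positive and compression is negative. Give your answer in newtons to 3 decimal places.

1750.229

N=7 nodes, M=11 members, R=3 reactions → 2N=14, M+R=14
member 0 (0-1): L=2.6738, (cx,cy)=(0.4825,0.8759)
member 1 (0-2): L=2.7880, (cx,cy)=(1.0000,0.0000)
member 2 (1-2): L=2.7801, (cx,cy)=(0.5388,-0.8424)
member 3 (1-3): L=2.6463, (cx,cy)=(0.9927,0.1205)
member 4 (2-3): L=2.8906, (cx,cy)=(0.3906,0.9206)
member 5 (2-4): L=2.7180, (cx,cy)=(1.0000,0.0000)
member 6 (3-4): L=3.0993, (cx,cy)=(0.5127,-0.8586)
member 7 (3-5): L=2.6412, (cx,cy)=(0.9912,-0.1321)
member 8 (4-5): L=2.5306, (cx,cy)=(0.4066,0.9136)
member 9 (4-6): L=2.4940, (cx,cy)=(1.0000,0.0000)
member 10 (5-6): L=2.7371, (cx,cy)=(0.5352,-0.8447)
solve A·x = −loads:
  F[0-1] = -2653.5650 N (compression)
  F[0-2] = +3084.1002 N (tension)
  F[1-2] = -1488.2868 N (compression)
  F[1-3] = -2274.8567 N (compression)
  F[2-3] = +1361.9329 N (tension)
  F[2-4] = +1750.2289 N (tension)
  F[3-4] = -1148.2163 N (compression)
  F[3-5] = -1171.8236 N (compression)
  F[4-5] = +1079.0585 N (tension)
  F[4-6] = +722.7867 N (tension)
  F[5-6] = -1350.3891 N (compression)
  Rx@0 = -1803.8500 N
  Ry@0 = +2324.2991 N
  Ry@6 = +1140.6709 N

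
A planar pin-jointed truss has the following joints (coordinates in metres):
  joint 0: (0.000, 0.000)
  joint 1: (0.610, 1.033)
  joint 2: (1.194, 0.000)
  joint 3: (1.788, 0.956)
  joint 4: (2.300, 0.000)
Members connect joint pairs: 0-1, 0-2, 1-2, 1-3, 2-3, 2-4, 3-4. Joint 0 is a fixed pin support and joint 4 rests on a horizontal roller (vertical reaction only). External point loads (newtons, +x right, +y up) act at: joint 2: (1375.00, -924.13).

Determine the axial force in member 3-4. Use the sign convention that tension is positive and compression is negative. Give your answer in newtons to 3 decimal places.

N=5 nodes, M=7 members, R=3 reactions → 2N=10, M+R=10
member 0 (0-1): L=1.1997, (cx,cy)=(0.5085,0.8611)
member 1 (0-2): L=1.1940, (cx,cy)=(1.0000,0.0000)
member 2 (1-2): L=1.1867, (cx,cy)=(0.4921,-0.8705)
member 3 (1-3): L=1.1805, (cx,cy)=(0.9979,-0.0652)
member 4 (2-3): L=1.1255, (cx,cy)=(0.5278,0.8494)
member 5 (2-4): L=1.1060, (cx,cy)=(1.0000,0.0000)
member 6 (3-4): L=1.0845, (cx,cy)=(0.4721,-0.8815)
solve A·x = −loads:
  F[0-1] = -516.0823 N (compression)
  F[0-2] = +1637.4157 N (tension)
  F[1-2] = +550.5343 N (tension)
  F[1-3] = -534.4942 N (compression)
  F[2-3] = +523.7637 N (tension)
  F[2-4] = +256.9340 N (tension)
  F[3-4] = -544.2145 N (compression)
  Rx@0 = -1375.0000 N
  Ry@0 = +444.3860 N
  Ry@4 = +479.7440 N

-544.214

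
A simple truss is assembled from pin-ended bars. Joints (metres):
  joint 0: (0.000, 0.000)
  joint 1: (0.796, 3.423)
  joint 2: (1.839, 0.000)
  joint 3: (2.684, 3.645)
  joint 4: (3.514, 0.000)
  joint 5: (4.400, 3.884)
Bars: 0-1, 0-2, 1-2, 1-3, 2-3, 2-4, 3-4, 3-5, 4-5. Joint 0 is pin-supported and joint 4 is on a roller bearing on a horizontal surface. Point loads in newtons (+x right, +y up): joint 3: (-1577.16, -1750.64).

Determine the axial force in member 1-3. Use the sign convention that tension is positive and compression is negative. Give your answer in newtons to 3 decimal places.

-1070.303

N=6 nodes, M=9 members, R=3 reactions → 2N=12, M+R=12
member 0 (0-1): L=3.5143, (cx,cy)=(0.2265,0.9740)
member 1 (0-2): L=1.8390, (cx,cy)=(1.0000,0.0000)
member 2 (1-2): L=3.5784, (cx,cy)=(0.2915,-0.9566)
member 3 (1-3): L=1.9010, (cx,cy)=(0.9932,0.1168)
member 4 (2-3): L=3.7417, (cx,cy)=(0.2258,0.9742)
member 5 (2-4): L=1.6750, (cx,cy)=(1.0000,0.0000)
member 6 (3-4): L=3.7383, (cx,cy)=(0.2220,-0.9750)
member 7 (3-5): L=1.7326, (cx,cy)=(0.9904,0.1379)
member 8 (4-5): L=3.9838, (cx,cy)=(0.2224,0.9750)
solve A·x = −loads:
  F[0-1] = -2104.1380 N (compression)
  F[0-2] = -1100.5708 N (compression)
  F[1-2] = +2011.8183 N (tension)
  F[1-3] = -1070.3031 N (compression)
  F[2-3] = -1975.4993 N (compression)
  F[2-4] = -68.0426 N (compression)
  F[3-4] = +306.4625 N (tension)
  F[3-5] = +0.0000 N (tension)
  F[4-5] = -0.0000 N (compression)
  Rx@0 = +1577.1600 N
  Ry@0 = +2049.4534 N
  Ry@4 = -298.8134 N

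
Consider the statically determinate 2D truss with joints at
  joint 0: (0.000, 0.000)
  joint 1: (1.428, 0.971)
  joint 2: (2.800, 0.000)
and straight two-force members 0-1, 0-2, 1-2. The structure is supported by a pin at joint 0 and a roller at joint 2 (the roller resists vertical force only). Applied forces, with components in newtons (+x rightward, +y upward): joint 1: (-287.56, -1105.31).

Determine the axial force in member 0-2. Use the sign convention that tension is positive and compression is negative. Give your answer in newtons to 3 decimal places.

N=3 nodes, M=3 members, R=3 reactions → 2N=6, M+R=6
member 0 (0-1): L=1.7269, (cx,cy)=(0.8269,0.5623)
member 1 (0-2): L=2.8000, (cx,cy)=(1.0000,0.0000)
member 2 (1-2): L=1.6808, (cx,cy)=(0.8163,-0.5777)
solve A·x = −loads:
  F[0-1] = -1140.5482 N (compression)
  F[0-2] = +655.6018 N (tension)
  F[1-2] = -803.1794 N (compression)
  Rx@0 = +287.5600 N
  Ry@0 = +641.3236 N
  Ry@2 = +463.9864 N

655.602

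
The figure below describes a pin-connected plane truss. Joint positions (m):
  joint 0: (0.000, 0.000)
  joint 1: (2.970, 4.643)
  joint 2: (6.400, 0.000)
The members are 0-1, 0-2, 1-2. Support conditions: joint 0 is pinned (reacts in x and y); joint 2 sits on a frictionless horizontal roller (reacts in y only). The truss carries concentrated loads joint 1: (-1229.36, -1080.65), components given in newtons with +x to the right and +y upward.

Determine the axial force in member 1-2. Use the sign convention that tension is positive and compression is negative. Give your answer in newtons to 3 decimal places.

N=3 nodes, M=3 members, R=3 reactions → 2N=6, M+R=6
member 0 (0-1): L=5.5117, (cx,cy)=(0.5389,0.8424)
member 1 (0-2): L=6.4000, (cx,cy)=(1.0000,0.0000)
member 2 (1-2): L=5.7726, (cx,cy)=(0.5942,-0.8043)
solve A·x = −loads:
  F[0-1] = -1746.2358 N (compression)
  F[0-2] = -288.3868 N (compression)
  F[1-2] = +485.3433 N (tension)
  Rx@0 = +1229.3600 N
  Ry@0 = +1471.0231 N
  Ry@2 = -390.3731 N

485.343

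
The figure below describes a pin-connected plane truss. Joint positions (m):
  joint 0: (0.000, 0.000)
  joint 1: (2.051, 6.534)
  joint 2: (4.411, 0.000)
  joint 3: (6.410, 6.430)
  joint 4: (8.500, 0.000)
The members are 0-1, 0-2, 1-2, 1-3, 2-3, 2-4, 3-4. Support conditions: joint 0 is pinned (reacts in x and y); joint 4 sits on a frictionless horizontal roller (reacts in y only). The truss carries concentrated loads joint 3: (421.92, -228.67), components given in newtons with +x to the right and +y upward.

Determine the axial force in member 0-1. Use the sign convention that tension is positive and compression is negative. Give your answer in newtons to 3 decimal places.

N=5 nodes, M=7 members, R=3 reactions → 2N=10, M+R=10
member 0 (0-1): L=6.8483, (cx,cy)=(0.2995,0.9541)
member 1 (0-2): L=4.4110, (cx,cy)=(1.0000,0.0000)
member 2 (1-2): L=6.9471, (cx,cy)=(0.3397,-0.9405)
member 3 (1-3): L=4.3602, (cx,cy)=(0.9997,-0.0239)
member 4 (2-3): L=6.7336, (cx,cy)=(0.2969,0.9549)
member 5 (2-4): L=4.0890, (cx,cy)=(1.0000,0.0000)
member 6 (3-4): L=6.7611, (cx,cy)=(0.3091,-0.9510)
solve A·x = −loads:
  F[0-1] = +275.5940 N (tension)
  F[0-2] = +339.3827 N (tension)
  F[1-2] = -284.1120 N (compression)
  F[1-3] = +179.1034 N (tension)
  F[2-3] = +279.8316 N (tension)
  F[2-4] = +159.7937 N (tension)
  F[3-4] = -516.9318 N (compression)
  Rx@0 = -421.9200 N
  Ry@0 = -262.9442 N
  Ry@4 = +491.6142 N

275.594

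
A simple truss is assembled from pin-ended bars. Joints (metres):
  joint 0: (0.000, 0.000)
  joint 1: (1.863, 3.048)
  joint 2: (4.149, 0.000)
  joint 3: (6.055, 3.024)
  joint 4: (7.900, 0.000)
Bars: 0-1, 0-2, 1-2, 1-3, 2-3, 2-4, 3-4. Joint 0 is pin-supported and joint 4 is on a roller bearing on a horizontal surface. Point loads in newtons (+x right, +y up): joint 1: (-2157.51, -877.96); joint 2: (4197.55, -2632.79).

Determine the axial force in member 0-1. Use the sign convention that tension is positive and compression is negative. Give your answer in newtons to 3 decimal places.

N=5 nodes, M=7 members, R=3 reactions → 2N=10, M+R=10
member 0 (0-1): L=3.5723, (cx,cy)=(0.5215,0.8532)
member 1 (0-2): L=4.1490, (cx,cy)=(1.0000,0.0000)
member 2 (1-2): L=3.8100, (cx,cy)=(0.6000,-0.8000)
member 3 (1-3): L=4.1921, (cx,cy)=(1.0000,-0.0057)
member 4 (2-3): L=3.5746, (cx,cy)=(0.5332,0.8460)
member 5 (2-4): L=3.7510, (cx,cy)=(1.0000,0.0000)
member 6 (3-4): L=3.5424, (cx,cy)=(0.5208,-0.8537)
solve A·x = −loads:
  F[0-1] = -3227.0028 N (compression)
  F[0-2] = +3722.9799 N (tension)
  F[1-2] = +2351.0099 N (tension)
  F[1-3] = -936.0511 N (compression)
  F[2-3] = +888.8883 N (tension)
  F[2-4] = +462.0682 N (tension)
  F[3-4] = -887.1711 N (compression)
  Rx@0 = -2040.0400 N
  Ry@0 = +2753.4089 N
  Ry@4 = +757.3411 N

-3227.003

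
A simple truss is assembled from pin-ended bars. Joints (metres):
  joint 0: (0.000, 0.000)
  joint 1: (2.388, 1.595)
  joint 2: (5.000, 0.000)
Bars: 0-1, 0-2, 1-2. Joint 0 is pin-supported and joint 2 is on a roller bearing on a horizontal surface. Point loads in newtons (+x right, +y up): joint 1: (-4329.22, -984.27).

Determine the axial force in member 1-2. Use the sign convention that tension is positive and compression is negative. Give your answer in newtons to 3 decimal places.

1747.899

N=3 nodes, M=3 members, R=3 reactions → 2N=6, M+R=6
member 0 (0-1): L=2.8717, (cx,cy)=(0.8316,0.5554)
member 1 (0-2): L=5.0000, (cx,cy)=(1.0000,0.0000)
member 2 (1-2): L=3.0605, (cx,cy)=(0.8535,-0.5212)
solve A·x = −loads:
  F[0-1] = -3412.1796 N (compression)
  F[0-2] = -1491.7612 N (compression)
  F[1-2] = +1747.8993 N (tension)
  Rx@0 = +4329.2200 N
  Ry@0 = +1895.2038 N
  Ry@2 = -910.9338 N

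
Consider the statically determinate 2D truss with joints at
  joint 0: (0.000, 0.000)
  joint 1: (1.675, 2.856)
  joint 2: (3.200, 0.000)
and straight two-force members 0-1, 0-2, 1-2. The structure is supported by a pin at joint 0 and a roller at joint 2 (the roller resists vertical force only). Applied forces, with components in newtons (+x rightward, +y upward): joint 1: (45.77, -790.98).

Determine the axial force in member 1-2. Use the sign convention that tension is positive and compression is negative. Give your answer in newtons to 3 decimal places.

-515.664

N=3 nodes, M=3 members, R=3 reactions → 2N=6, M+R=6
member 0 (0-1): L=3.3109, (cx,cy)=(0.5059,0.8626)
member 1 (0-2): L=3.2000, (cx,cy)=(1.0000,0.0000)
member 2 (1-2): L=3.2376, (cx,cy)=(0.4710,-0.8821)
solve A·x = −loads:
  F[0-1] = -389.6409 N (compression)
  F[0-2] = +242.8885 N (tension)
  F[1-2] = -515.6637 N (compression)
  Rx@0 = -45.7700 N
  Ry@0 = +336.1017 N
  Ry@2 = +454.8783 N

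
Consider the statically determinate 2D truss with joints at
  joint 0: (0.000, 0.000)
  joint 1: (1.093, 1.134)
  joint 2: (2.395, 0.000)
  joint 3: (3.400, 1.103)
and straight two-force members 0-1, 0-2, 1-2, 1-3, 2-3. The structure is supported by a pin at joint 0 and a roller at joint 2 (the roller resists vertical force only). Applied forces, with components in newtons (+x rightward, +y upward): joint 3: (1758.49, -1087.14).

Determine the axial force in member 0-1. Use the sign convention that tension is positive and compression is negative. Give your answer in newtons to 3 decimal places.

N=4 nodes, M=5 members, R=3 reactions → 2N=8, M+R=8
member 0 (0-1): L=1.5750, (cx,cy)=(0.6940,0.7200)
member 1 (0-2): L=2.3950, (cx,cy)=(1.0000,0.0000)
member 2 (1-2): L=1.7266, (cx,cy)=(0.7541,-0.6568)
member 3 (1-3): L=2.3072, (cx,cy)=(0.9999,-0.0134)
member 4 (2-3): L=1.4922, (cx,cy)=(0.6735,0.7392)
solve A·x = −loads:
  F[0-1] = +1758.3959 N (tension)
  F[0-2] = +538.2141 N (tension)
  F[1-2] = -1983.2238 N (compression)
  F[1-3] = +2716.0336 N (tension)
  F[2-3] = -1421.3653 N (compression)
  Rx@0 = -1758.4900 N
  Ry@0 = -1266.0502 N
  Ry@2 = +2353.1902 N

1758.396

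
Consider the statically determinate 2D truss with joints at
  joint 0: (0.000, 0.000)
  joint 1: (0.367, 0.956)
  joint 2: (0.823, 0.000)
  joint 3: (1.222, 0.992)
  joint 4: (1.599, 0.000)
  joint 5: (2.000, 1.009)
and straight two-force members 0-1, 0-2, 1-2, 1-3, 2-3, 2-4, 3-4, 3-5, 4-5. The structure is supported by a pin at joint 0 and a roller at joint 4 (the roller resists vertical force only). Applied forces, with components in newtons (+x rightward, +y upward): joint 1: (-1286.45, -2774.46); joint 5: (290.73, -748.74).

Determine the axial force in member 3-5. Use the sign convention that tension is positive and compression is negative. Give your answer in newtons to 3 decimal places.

593.592

N=6 nodes, M=9 members, R=3 reactions → 2N=12, M+R=12
member 0 (0-1): L=1.0240, (cx,cy)=(0.3584,0.9336)
member 1 (0-2): L=0.8230, (cx,cy)=(1.0000,0.0000)
member 2 (1-2): L=1.0592, (cx,cy)=(0.4305,-0.9026)
member 3 (1-3): L=0.8558, (cx,cy)=(0.9991,0.0421)
member 4 (2-3): L=1.0692, (cx,cy)=(0.3732,0.9278)
member 5 (2-4): L=0.7760, (cx,cy)=(1.0000,0.0000)
member 6 (3-4): L=1.0612, (cx,cy)=(0.3553,-0.9348)
member 7 (3-5): L=0.7782, (cx,cy)=(0.9998,0.0218)
member 8 (4-5): L=1.0858, (cx,cy)=(0.3693,0.9293)
solve A·x = −loads:
  F[0-1] = -2715.9966 N (compression)
  F[0-2] = -22.3338 N (compression)
  F[1-2] = -245.1375 N (compression)
  F[1-3] = +418.9712 N (tension)
  F[2-3] = +238.4832 N (tension)
  F[2-4] = -216.8636 N (compression)
  F[3-4] = -241.6788 N (compression)
  F[3-5] = +593.5919 N (tension)
  F[4-5] = -819.6571 N (compression)
  Rx@0 = +995.7200 N
  Ry@0 = +2535.5782 N
  Ry@4 = +987.6218 N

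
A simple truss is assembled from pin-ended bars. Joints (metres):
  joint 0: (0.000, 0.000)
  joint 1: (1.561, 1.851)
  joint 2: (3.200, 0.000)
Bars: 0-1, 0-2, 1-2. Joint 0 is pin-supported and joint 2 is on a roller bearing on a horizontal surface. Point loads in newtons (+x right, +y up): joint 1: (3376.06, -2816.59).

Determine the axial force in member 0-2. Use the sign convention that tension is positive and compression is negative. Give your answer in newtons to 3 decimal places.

N=3 nodes, M=3 members, R=3 reactions → 2N=6, M+R=6
member 0 (0-1): L=2.4213, (cx,cy)=(0.6447,0.7645)
member 1 (0-2): L=3.2000, (cx,cy)=(1.0000,0.0000)
member 2 (1-2): L=2.4724, (cx,cy)=(0.6629,-0.7487)
solve A·x = −loads:
  F[0-1] = +667.4304 N (tension)
  F[0-2] = +2945.7793 N (tension)
  F[1-2] = -4443.5643 N (compression)
  Rx@0 = -3376.0600 N
  Ry@0 = -510.2175 N
  Ry@2 = +3326.8075 N

2945.779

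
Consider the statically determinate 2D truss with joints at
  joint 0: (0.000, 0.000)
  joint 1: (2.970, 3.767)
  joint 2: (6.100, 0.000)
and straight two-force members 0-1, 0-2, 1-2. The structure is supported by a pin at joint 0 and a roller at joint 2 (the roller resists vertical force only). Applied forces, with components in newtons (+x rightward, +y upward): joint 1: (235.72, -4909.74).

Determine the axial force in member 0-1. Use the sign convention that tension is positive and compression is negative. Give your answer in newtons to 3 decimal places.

-3022.724

N=3 nodes, M=3 members, R=3 reactions → 2N=6, M+R=6
member 0 (0-1): L=4.7970, (cx,cy)=(0.6191,0.7853)
member 1 (0-2): L=6.1000, (cx,cy)=(1.0000,0.0000)
member 2 (1-2): L=4.8977, (cx,cy)=(0.6391,-0.7691)
solve A·x = −loads:
  F[0-1] = -3022.7241 N (compression)
  F[0-2] = +2107.2010 N (tension)
  F[1-2] = -3297.2457 N (compression)
  Rx@0 = -235.7200 N
  Ry@0 = +2373.6933 N
  Ry@2 = +2536.0467 N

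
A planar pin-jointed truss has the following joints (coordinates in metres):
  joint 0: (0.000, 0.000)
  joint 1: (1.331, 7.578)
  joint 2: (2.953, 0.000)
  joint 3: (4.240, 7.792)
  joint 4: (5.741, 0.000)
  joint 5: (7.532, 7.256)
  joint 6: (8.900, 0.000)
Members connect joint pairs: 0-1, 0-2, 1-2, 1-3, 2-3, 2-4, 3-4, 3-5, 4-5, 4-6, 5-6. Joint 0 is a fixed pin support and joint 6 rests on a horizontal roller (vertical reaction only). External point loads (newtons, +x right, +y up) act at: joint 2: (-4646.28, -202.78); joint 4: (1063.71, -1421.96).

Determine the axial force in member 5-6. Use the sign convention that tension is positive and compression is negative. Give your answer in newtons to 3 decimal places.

-1001.871

N=7 nodes, M=11 members, R=3 reactions → 2N=14, M+R=14
member 0 (0-1): L=7.6940, (cx,cy)=(0.1730,0.9849)
member 1 (0-2): L=2.9530, (cx,cy)=(1.0000,0.0000)
member 2 (1-2): L=7.7496, (cx,cy)=(0.2093,-0.9779)
member 3 (1-3): L=2.9169, (cx,cy)=(0.9973,0.0734)
member 4 (2-3): L=7.8976, (cx,cy)=(0.1630,0.9866)
member 5 (2-4): L=2.7880, (cx,cy)=(1.0000,0.0000)
member 6 (3-4): L=7.9353, (cx,cy)=(0.1892,-0.9819)
member 7 (3-5): L=3.3354, (cx,cy)=(0.9870,-0.1607)
member 8 (4-5): L=7.4738, (cx,cy)=(0.2396,0.9709)
member 9 (4-6): L=3.1590, (cx,cy)=(1.0000,0.0000)
member 10 (5-6): L=7.3838, (cx,cy)=(0.1853,-0.9827)
solve A·x = −loads:
  F[0-1] = -650.0141 N (compression)
  F[0-2] = -3470.1228 N (compression)
  F[1-2] = +636.2373 N (tension)
  F[1-3] = -246.2753 N (compression)
  F[2-3] = -425.0474 N (compression)
  F[2-4] = +1378.5880 N (tension)
  F[3-4] = +513.8019 N (tension)
  F[3-5] = -417.4929 N (compression)
  F[4-5] = +944.9680 N (tension)
  F[4-6] = +185.6163 N (tension)
  F[5-6] = -1001.8707 N (compression)
  Rx@0 = +3582.5700 N
  Ry@0 = +640.2140 N
  Ry@6 = +984.5260 N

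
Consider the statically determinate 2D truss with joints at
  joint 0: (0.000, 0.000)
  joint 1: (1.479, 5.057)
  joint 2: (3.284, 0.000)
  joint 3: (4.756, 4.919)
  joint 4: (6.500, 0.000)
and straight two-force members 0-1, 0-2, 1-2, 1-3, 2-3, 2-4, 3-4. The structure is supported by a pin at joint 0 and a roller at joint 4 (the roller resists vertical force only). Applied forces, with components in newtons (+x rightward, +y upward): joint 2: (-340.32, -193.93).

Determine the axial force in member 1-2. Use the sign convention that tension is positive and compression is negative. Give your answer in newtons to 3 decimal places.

104.708

N=5 nodes, M=7 members, R=3 reactions → 2N=10, M+R=10
member 0 (0-1): L=5.2688, (cx,cy)=(0.2807,0.9598)
member 1 (0-2): L=3.2840, (cx,cy)=(1.0000,0.0000)
member 2 (1-2): L=5.3695, (cx,cy)=(0.3362,-0.9418)
member 3 (1-3): L=3.2799, (cx,cy)=(0.9991,-0.0421)
member 4 (2-3): L=5.1345, (cx,cy)=(0.2867,0.9580)
member 5 (2-4): L=3.2160, (cx,cy)=(1.0000,0.0000)
member 6 (3-4): L=5.2190, (cx,cy)=(0.3342,-0.9425)
solve A·x = −loads:
  F[0-1] = -99.9700 N (compression)
  F[0-2] = -312.2577 N (compression)
  F[1-2] = +104.7081 N (tension)
  F[1-3] = -63.3170 N (compression)
  F[2-3] = +99.4916 N (tension)
  F[2-4] = +34.7380 N (tension)
  F[3-4] = -103.9552 N (compression)
  Rx@0 = +340.3200 N
  Ry@0 = +95.9506 N
  Ry@4 = +97.9794 N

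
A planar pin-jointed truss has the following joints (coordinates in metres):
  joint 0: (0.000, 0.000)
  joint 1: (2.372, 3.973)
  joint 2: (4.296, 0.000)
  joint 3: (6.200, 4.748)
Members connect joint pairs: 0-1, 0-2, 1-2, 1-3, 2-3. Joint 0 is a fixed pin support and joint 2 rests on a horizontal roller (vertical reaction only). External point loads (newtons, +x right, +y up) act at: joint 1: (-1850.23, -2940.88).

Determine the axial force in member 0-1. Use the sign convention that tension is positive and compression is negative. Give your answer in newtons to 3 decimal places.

N=4 nodes, M=5 members, R=3 reactions → 2N=8, M+R=8
member 0 (0-1): L=4.6272, (cx,cy)=(0.5126,0.8586)
member 1 (0-2): L=4.2960, (cx,cy)=(1.0000,0.0000)
member 2 (1-2): L=4.4144, (cx,cy)=(0.4359,-0.9000)
member 3 (1-3): L=3.9057, (cx,cy)=(0.9801,0.1984)
member 4 (2-3): L=5.1155, (cx,cy)=(0.3722,0.9282)
solve A·x = −loads:
  F[0-1] = -3526.8577 N (compression)
  F[0-2] = -42.2942 N (compression)
  F[1-2] = +97.0382 N (tension)
  F[1-3] = -0.0000 N (compression)
  F[2-3] = +0.0000 N (tension)
  Rx@0 = +1850.2300 N
  Ry@0 = +3028.2162 N
  Ry@2 = -87.3362 N

-3526.858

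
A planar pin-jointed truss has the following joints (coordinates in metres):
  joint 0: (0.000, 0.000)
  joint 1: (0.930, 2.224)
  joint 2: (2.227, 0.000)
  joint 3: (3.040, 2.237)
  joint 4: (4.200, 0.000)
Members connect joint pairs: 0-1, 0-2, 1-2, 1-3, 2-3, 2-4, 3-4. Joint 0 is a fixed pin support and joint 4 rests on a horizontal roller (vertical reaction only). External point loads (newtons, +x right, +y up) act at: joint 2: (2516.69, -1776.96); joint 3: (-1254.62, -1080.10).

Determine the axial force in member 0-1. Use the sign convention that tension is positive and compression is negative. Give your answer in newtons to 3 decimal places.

-1952.444

N=5 nodes, M=7 members, R=3 reactions → 2N=10, M+R=10
member 0 (0-1): L=2.4106, (cx,cy)=(0.3858,0.9226)
member 1 (0-2): L=2.2270, (cx,cy)=(1.0000,0.0000)
member 2 (1-2): L=2.5746, (cx,cy)=(0.5038,-0.8638)
member 3 (1-3): L=2.1100, (cx,cy)=(1.0000,0.0062)
member 4 (2-3): L=2.3802, (cx,cy)=(0.3416,0.9399)
member 5 (2-4): L=1.9730, (cx,cy)=(1.0000,0.0000)
member 6 (3-4): L=2.5199, (cx,cy)=(0.4603,-0.8877)
solve A·x = −loads:
  F[0-1] = -1952.4439 N (compression)
  F[0-2] = +2015.3098 N (tension)
  F[1-2] = +2072.4122 N (tension)
  F[1-3] = -1797.3022 N (compression)
  F[2-3] = -14.1115 N (compression)
  F[2-4] = +547.4682 N (tension)
  F[3-4] = -1189.2683 N (compression)
  Rx@0 = -1262.0700 N
  Ry@0 = +1801.2960 N
  Ry@4 = +1055.7640 N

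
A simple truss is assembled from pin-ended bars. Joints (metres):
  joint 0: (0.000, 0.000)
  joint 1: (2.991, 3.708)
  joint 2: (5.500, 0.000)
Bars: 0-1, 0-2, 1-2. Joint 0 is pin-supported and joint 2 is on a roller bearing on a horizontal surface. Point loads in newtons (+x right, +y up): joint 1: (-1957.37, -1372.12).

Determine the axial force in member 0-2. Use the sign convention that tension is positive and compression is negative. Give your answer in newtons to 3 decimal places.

N=3 nodes, M=3 members, R=3 reactions → 2N=6, M+R=6
member 0 (0-1): L=4.7640, (cx,cy)=(0.6278,0.7783)
member 1 (0-2): L=5.5000, (cx,cy)=(1.0000,0.0000)
member 2 (1-2): L=4.4771, (cx,cy)=(0.5604,-0.8282)
solve A·x = −loads:
  F[0-1] = -2499.6153 N (compression)
  F[0-2] = -388.0150 N (compression)
  F[1-2] = +692.3788 N (tension)
  Rx@0 = +1957.3700 N
  Ry@0 = +1945.5595 N
  Ry@2 = -573.4395 N

-388.015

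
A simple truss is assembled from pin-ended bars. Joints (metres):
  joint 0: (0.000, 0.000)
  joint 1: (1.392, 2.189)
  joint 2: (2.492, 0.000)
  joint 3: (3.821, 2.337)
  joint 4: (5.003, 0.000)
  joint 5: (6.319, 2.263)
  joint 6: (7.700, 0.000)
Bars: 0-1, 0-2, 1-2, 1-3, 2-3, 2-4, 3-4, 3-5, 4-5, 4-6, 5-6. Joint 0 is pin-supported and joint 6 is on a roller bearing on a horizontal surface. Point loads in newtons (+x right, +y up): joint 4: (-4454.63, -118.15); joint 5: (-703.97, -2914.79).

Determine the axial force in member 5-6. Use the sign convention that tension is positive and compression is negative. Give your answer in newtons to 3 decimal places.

N=7 nodes, M=11 members, R=3 reactions → 2N=14, M+R=14
member 0 (0-1): L=2.5941, (cx,cy)=(0.5366,0.8438)
member 1 (0-2): L=2.4920, (cx,cy)=(1.0000,0.0000)
member 2 (1-2): L=2.4498, (cx,cy)=(0.4490,-0.8935)
member 3 (1-3): L=2.4335, (cx,cy)=(0.9981,0.0608)
member 4 (2-3): L=2.6885, (cx,cy)=(0.4943,0.8693)
member 5 (2-4): L=2.5110, (cx,cy)=(1.0000,0.0000)
member 6 (3-4): L=2.6189, (cx,cy)=(0.4513,-0.8924)
member 7 (3-5): L=2.4991, (cx,cy)=(0.9996,-0.0296)
member 8 (4-5): L=2.6178, (cx,cy)=(0.5027,0.8645)
member 9 (4-6): L=2.6970, (cx,cy)=(1.0000,0.0000)
member 10 (5-6): L=2.6511, (cx,cy)=(0.5209,-0.8536)
solve A·x = −loads:
  F[0-1] = -913.7400 N (compression)
  F[0-2] = -4668.2862 N (compression)
  F[1-2] = +804.8466 N (tension)
  F[1-3] = -853.2765 N (compression)
  F[2-3] = -827.3049 N (compression)
  F[2-4] = -3897.9370 N (compression)
  F[3-4] = +919.6876 N (tension)
  F[3-5] = -1676.4832 N (compression)
  F[4-5] = -812.6935 N (compression)
  F[4-6] = +1380.3246 N (tension)
  F[5-6] = -2649.8033 N (compression)
  Rx@0 = +5158.6000 N
  Ry@0 = +771.0467 N
  Ry@6 = +2261.8933 N

-2649.803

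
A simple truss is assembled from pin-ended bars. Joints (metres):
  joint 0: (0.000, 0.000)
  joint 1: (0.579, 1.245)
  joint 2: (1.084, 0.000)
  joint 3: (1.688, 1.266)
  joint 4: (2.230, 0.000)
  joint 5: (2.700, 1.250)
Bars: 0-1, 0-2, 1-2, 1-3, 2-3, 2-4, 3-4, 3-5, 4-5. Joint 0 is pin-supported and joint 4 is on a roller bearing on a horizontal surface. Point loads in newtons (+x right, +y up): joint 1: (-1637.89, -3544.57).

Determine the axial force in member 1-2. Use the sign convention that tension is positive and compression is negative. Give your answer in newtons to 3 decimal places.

N=6 nodes, M=9 members, R=3 reactions → 2N=12, M+R=12
member 0 (0-1): L=1.3730, (cx,cy)=(0.4217,0.9067)
member 1 (0-2): L=1.0840, (cx,cy)=(1.0000,0.0000)
member 2 (1-2): L=1.3435, (cx,cy)=(0.3759,-0.9267)
member 3 (1-3): L=1.1092, (cx,cy)=(0.9998,0.0189)
member 4 (2-3): L=1.4027, (cx,cy)=(0.4306,0.9025)
member 5 (2-4): L=1.1460, (cx,cy)=(1.0000,0.0000)
member 6 (3-4): L=1.3771, (cx,cy)=(0.3936,-0.9193)
member 7 (3-5): L=1.0121, (cx,cy)=(0.9999,-0.0158)
member 8 (4-5): L=1.3354, (cx,cy)=(0.3519,0.9360)
solve A·x = −loads:
  F[0-1] = -3902.6387 N (compression)
  F[0-2] = +7.8097 N (tension)
  F[1-2] = -6.4652 N (compression)
  F[1-3] = -5.3806 N (compression)
  F[2-3] = +6.6380 N (tension)
  F[2-4] = +2.5213 N (tension)
  F[3-4] = -6.4062 N (compression)
  F[3-5] = +0.0000 N (tension)
  F[4-5] = -0.0000 N (compression)
  Rx@0 = +1637.8900 N
  Ry@0 = +3538.6808 N
  Ry@4 = +5.8892 N

-6.465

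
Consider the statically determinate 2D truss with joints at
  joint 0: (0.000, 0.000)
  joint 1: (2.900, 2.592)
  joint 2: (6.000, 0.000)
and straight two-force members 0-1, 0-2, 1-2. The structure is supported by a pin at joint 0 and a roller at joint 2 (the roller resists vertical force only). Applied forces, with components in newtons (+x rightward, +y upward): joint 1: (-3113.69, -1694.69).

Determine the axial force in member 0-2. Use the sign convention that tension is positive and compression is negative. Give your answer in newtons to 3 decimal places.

-629.106

N=3 nodes, M=3 members, R=3 reactions → 2N=6, M+R=6
member 0 (0-1): L=3.8895, (cx,cy)=(0.7456,0.6664)
member 1 (0-2): L=6.0000, (cx,cy)=(1.0000,0.0000)
member 2 (1-2): L=4.0408, (cx,cy)=(0.7672,-0.6414)
solve A·x = −loads:
  F[0-1] = -3332.3689 N (compression)
  F[0-2] = -629.1061 N (compression)
  F[1-2] = +820.0397 N (tension)
  Rx@0 = +3113.6900 N
  Ry@0 = +2220.7039 N
  Ry@2 = -526.0139 N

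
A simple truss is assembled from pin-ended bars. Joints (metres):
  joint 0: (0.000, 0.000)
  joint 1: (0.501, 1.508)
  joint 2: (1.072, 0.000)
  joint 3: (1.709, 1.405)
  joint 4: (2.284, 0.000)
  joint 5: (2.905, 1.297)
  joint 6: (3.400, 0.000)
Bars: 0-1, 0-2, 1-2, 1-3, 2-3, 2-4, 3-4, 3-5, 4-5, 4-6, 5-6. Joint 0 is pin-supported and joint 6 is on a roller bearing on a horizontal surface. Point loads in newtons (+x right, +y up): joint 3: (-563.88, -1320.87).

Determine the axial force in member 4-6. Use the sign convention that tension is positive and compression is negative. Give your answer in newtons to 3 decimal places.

N=7 nodes, M=11 members, R=3 reactions → 2N=14, M+R=14
member 0 (0-1): L=1.5890, (cx,cy)=(0.3153,0.9490)
member 1 (0-2): L=1.0720, (cx,cy)=(1.0000,0.0000)
member 2 (1-2): L=1.6125, (cx,cy)=(0.3541,-0.9352)
member 3 (1-3): L=1.2124, (cx,cy)=(0.9964,-0.0850)
member 4 (2-3): L=1.5427, (cx,cy)=(0.4129,0.9108)
member 5 (2-4): L=1.2120, (cx,cy)=(1.0000,0.0000)
member 6 (3-4): L=1.5181, (cx,cy)=(0.3788,-0.9255)
member 7 (3-5): L=1.2009, (cx,cy)=(0.9959,-0.0899)
member 8 (4-5): L=1.4380, (cx,cy)=(0.4318,0.9019)
member 9 (4-6): L=1.1160, (cx,cy)=(1.0000,0.0000)
member 10 (5-6): L=1.3882, (cx,cy)=(0.3566,-0.9343)
solve A·x = −loads:
  F[0-1] = -937.7830 N (compression)
  F[0-2] = -268.2124 N (compression)
  F[1-2] = +1011.2199 N (tension)
  F[1-3] = -656.1249 N (compression)
  F[2-3] = -1038.3526 N (compression)
  F[2-4] = +518.6331 N (tension)
  F[3-4] = -430.9286 N (compression)
  F[3-5] = -356.8602 N (compression)
  F[4-5] = +442.1796 N (tension)
  F[4-6] = +164.4592 N (tension)
  F[5-6] = -461.2328 N (compression)
  Rx@0 = +563.8800 N
  Ry@0 = +889.9537 N
  Ry@6 = +430.9163 N

164.459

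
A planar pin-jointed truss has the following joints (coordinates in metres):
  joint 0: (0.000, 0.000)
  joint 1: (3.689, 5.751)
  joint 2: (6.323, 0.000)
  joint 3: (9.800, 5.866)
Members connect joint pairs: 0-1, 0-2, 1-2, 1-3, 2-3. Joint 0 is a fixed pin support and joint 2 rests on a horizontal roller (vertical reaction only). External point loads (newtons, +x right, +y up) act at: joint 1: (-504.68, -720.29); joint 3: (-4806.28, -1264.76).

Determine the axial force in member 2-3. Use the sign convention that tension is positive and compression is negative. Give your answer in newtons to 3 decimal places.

N=4 nodes, M=5 members, R=3 reactions → 2N=8, M+R=8
member 0 (0-1): L=6.8325, (cx,cy)=(0.5399,0.8417)
member 1 (0-2): L=6.3230, (cx,cy)=(1.0000,0.0000)
member 2 (1-2): L=6.3255, (cx,cy)=(0.4164,-0.9092)
member 3 (1-3): L=6.1121, (cx,cy)=(0.9998,0.0188)
member 4 (2-3): L=6.8191, (cx,cy)=(0.5099,0.8602)
solve A·x = −loads:
  F[0-1] = -5372.9484 N (compression)
  F[0-2] = -2409.9900 N (compression)
  F[1-2] = +4097.1150 N (tension)
  F[1-3] = -4103.0949 N (compression)
  F[2-3] = -1380.5031 N (compression)
  Rx@0 = +5310.9600 N
  Ry@0 = +4522.4935 N
  Ry@2 = -2537.4435 N

-1380.503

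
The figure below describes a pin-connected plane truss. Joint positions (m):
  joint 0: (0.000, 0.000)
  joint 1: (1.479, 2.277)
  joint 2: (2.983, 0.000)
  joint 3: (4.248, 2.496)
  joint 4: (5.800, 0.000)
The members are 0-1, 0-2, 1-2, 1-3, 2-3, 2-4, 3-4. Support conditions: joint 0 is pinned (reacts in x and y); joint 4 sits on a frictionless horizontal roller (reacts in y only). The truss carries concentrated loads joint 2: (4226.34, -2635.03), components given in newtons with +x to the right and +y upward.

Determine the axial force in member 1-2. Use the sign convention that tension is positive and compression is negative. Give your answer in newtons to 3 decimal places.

N=5 nodes, M=7 members, R=3 reactions → 2N=10, M+R=10
member 0 (0-1): L=2.7152, (cx,cy)=(0.5447,0.8386)
member 1 (0-2): L=2.9830, (cx,cy)=(1.0000,0.0000)
member 2 (1-2): L=2.7289, (cx,cy)=(0.5511,-0.8344)
member 3 (1-3): L=2.7776, (cx,cy)=(0.9969,0.0788)
member 4 (2-3): L=2.7983, (cx,cy)=(0.4521,0.8920)
member 5 (2-4): L=2.8170, (cx,cy)=(1.0000,0.0000)
member 6 (3-4): L=2.9392, (cx,cy)=(0.5280,-0.8492)
solve A·x = −loads:
  F[0-1] = -1526.0862 N (compression)
  F[0-2] = +5057.6243 N (tension)
  F[1-2] = +1382.7563 N (tension)
  F[1-3] = -1598.3569 N (compression)
  F[2-3] = +1660.6170 N (tension)
  F[2-4] = +842.6708 N (tension)
  F[3-4] = -1595.8459 N (compression)
  Rx@0 = -4226.3400 N
  Ry@0 = +1279.8068 N
  Ry@4 = +1355.2232 N

1382.756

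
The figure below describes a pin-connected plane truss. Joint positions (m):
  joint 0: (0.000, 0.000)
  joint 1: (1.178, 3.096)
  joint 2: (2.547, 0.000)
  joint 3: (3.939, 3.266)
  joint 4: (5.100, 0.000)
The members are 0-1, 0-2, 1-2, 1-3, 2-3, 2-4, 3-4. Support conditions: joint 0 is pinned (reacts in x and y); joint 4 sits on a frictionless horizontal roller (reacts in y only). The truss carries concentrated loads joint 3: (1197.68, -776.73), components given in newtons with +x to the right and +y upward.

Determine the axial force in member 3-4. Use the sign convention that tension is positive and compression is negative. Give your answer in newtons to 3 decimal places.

N=5 nodes, M=7 members, R=3 reactions → 2N=10, M+R=10
member 0 (0-1): L=3.3125, (cx,cy)=(0.3556,0.9346)
member 1 (0-2): L=2.5470, (cx,cy)=(1.0000,0.0000)
member 2 (1-2): L=3.3852, (cx,cy)=(0.4044,-0.9146)
member 3 (1-3): L=2.7662, (cx,cy)=(0.9981,0.0615)
member 4 (2-3): L=3.5503, (cx,cy)=(0.3921,0.9199)
member 5 (2-4): L=2.5530, (cx,cy)=(1.0000,0.0000)
member 6 (3-4): L=3.4662, (cx,cy)=(0.3349,-0.9422)
solve A·x = −loads:
  F[0-1] = +631.4412 N (tension)
  F[0-2] = +973.1277 N (tension)
  F[1-2] = -613.4669 N (compression)
  F[1-3] = +473.5401 N (tension)
  F[2-3] = +609.8975 N (tension)
  F[2-4] = +485.9047 N (tension)
  F[3-4] = -1450.6909 N (compression)
  Rx@0 = -1197.6800 N
  Ry@0 = -590.1646 N
  Ry@4 = +1366.8946 N

-1450.691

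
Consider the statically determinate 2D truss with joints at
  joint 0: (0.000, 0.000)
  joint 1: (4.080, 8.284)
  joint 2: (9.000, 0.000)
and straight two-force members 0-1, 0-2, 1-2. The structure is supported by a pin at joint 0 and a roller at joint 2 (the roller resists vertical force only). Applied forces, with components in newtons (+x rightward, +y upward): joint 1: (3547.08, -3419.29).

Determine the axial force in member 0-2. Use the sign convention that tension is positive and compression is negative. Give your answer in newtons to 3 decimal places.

N=3 nodes, M=3 members, R=3 reactions → 2N=6, M+R=6
member 0 (0-1): L=9.2342, (cx,cy)=(0.4418,0.8971)
member 1 (0-2): L=9.0000, (cx,cy)=(1.0000,0.0000)
member 2 (1-2): L=9.6349, (cx,cy)=(0.5106,-0.8598)
solve A·x = −loads:
  F[0-1] = +1555.7723 N (tension)
  F[0-2] = +2859.6866 N (tension)
  F[1-2] = -5600.1541 N (compression)
  Rx@0 = -3547.0800 N
  Ry@0 = -1395.6782 N
  Ry@2 = +4814.9682 N

2859.687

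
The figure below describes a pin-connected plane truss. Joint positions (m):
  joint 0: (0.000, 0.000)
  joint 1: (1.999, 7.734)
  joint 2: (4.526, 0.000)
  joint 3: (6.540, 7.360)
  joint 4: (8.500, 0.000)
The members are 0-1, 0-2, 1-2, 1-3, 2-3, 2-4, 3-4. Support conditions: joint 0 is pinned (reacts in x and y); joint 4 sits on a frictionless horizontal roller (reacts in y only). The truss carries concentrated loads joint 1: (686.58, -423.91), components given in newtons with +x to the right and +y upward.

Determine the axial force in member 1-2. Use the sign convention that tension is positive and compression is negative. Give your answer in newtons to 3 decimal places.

N=5 nodes, M=7 members, R=3 reactions → 2N=10, M+R=10
member 0 (0-1): L=7.9882, (cx,cy)=(0.2502,0.9682)
member 1 (0-2): L=4.5260, (cx,cy)=(1.0000,0.0000)
member 2 (1-2): L=8.1364, (cx,cy)=(0.3106,-0.9505)
member 3 (1-3): L=4.5564, (cx,cy)=(0.9966,-0.0821)
member 4 (2-3): L=7.6306, (cx,cy)=(0.2639,0.9645)
member 5 (2-4): L=3.9740, (cx,cy)=(1.0000,0.0000)
member 6 (3-4): L=7.6165, (cx,cy)=(0.2573,-0.9663)
solve A·x = −loads:
  F[0-1] = +310.3658 N (tension)
  F[0-2] = +608.9124 N (tension)
  F[1-2] = -728.9449 N (compression)
  F[1-3] = -383.8113 N (compression)
  F[2-3] = +718.3700 N (tension)
  F[2-4] = +192.9111 N (tension)
  F[3-4] = -749.6473 N (compression)
  Rx@0 = -686.5800 N
  Ry@0 = -300.4907 N
  Ry@4 = +724.4007 N

-728.945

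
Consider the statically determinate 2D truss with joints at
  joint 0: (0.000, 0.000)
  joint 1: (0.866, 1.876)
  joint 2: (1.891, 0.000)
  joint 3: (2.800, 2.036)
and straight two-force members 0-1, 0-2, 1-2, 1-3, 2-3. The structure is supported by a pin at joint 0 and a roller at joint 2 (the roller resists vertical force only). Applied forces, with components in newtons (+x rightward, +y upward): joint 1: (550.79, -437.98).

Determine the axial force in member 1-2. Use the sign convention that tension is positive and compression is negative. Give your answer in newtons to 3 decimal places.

N=4 nodes, M=5 members, R=3 reactions → 2N=8, M+R=8
member 0 (0-1): L=2.0662, (cx,cy)=(0.4191,0.9079)
member 1 (0-2): L=1.8910, (cx,cy)=(1.0000,0.0000)
member 2 (1-2): L=2.1378, (cx,cy)=(0.4795,-0.8776)
member 3 (1-3): L=1.9406, (cx,cy)=(0.9966,0.0824)
member 4 (2-3): L=2.2297, (cx,cy)=(0.4077,0.9131)
solve A·x = −loads:
  F[0-1] = +340.3537 N (tension)
  F[0-2] = +408.1411 N (tension)
  F[1-2] = -851.2254 N (compression)
  F[1-3] = -0.0000 N (compression)
  F[2-3] = +0.0000 N (tension)
  Rx@0 = -550.7900 N
  Ry@0 = -309.0177 N
  Ry@2 = +746.9977 N

-851.225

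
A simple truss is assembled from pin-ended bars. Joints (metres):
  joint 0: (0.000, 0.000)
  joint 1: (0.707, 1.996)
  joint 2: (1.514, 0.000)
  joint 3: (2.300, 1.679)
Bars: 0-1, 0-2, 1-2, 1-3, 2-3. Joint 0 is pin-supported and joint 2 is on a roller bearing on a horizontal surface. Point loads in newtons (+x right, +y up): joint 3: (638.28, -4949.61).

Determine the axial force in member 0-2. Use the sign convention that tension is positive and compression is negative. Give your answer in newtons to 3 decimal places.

N=4 nodes, M=5 members, R=3 reactions → 2N=8, M+R=8
member 0 (0-1): L=2.1175, (cx,cy)=(0.3339,0.9426)
member 1 (0-2): L=1.5140, (cx,cy)=(1.0000,0.0000)
member 2 (1-2): L=2.1530, (cx,cy)=(0.3748,-0.9271)
member 3 (1-3): L=1.6242, (cx,cy)=(0.9808,-0.1952)
member 4 (2-3): L=1.8539, (cx,cy)=(0.4240,0.9057)
solve A·x = −loads:
  F[0-1] = +3476.9813 N (tension)
  F[0-2] = -522.6218 N (compression)
  F[1-2] = -4115.4909 N (compression)
  F[1-3] = +2756.5270 N (tension)
  F[2-3] = -4871.1000 N (compression)
  Rx@0 = -638.2800 N
  Ry@0 = -3277.4541 N
  Ry@2 = +8227.0641 N

-522.622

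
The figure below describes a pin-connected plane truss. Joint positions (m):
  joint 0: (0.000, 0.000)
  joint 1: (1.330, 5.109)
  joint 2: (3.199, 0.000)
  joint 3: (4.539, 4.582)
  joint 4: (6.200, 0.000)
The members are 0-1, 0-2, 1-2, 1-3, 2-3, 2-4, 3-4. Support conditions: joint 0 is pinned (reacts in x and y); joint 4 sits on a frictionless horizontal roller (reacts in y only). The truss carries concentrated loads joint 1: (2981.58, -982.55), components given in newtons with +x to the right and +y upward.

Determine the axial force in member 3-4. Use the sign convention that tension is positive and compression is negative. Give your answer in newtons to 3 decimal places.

-2837.563

N=5 nodes, M=7 members, R=3 reactions → 2N=10, M+R=10
member 0 (0-1): L=5.2793, (cx,cy)=(0.2519,0.9677)
member 1 (0-2): L=3.1990, (cx,cy)=(1.0000,0.0000)
member 2 (1-2): L=5.4401, (cx,cy)=(0.3436,-0.9391)
member 3 (1-3): L=3.2520, (cx,cy)=(0.9868,-0.1621)
member 4 (2-3): L=4.7739, (cx,cy)=(0.2807,0.9598)
member 5 (2-4): L=3.0010, (cx,cy)=(1.0000,0.0000)
member 6 (3-4): L=4.8738, (cx,cy)=(0.3408,-0.9401)
solve A·x = −loads:
  F[0-1] = +1741.3052 N (tension)
  F[0-2] = +2542.8958 N (tension)
  F[1-2] = -2549.0602 N (compression)
  F[1-3] = -1689.4782 N (compression)
  F[2-3] = +2494.1736 N (tension)
  F[2-4] = +967.0525 N (tension)
  F[3-4] = -2837.5633 N (compression)
  Rx@0 = -2981.5800 N
  Ry@0 = -1685.1409 N
  Ry@4 = +2667.6909 N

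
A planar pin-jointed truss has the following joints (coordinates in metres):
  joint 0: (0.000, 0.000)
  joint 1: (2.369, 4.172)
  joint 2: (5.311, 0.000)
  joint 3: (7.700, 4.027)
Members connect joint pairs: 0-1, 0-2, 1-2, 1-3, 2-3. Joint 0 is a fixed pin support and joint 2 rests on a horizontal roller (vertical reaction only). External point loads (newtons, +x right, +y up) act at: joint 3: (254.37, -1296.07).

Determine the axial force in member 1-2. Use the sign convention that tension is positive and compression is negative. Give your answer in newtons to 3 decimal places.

-982.898

N=4 nodes, M=5 members, R=3 reactions → 2N=8, M+R=8
member 0 (0-1): L=4.7977, (cx,cy)=(0.4938,0.8696)
member 1 (0-2): L=5.3110, (cx,cy)=(1.0000,0.0000)
member 2 (1-2): L=5.1050, (cx,cy)=(0.5763,-0.8172)
member 3 (1-3): L=5.3330, (cx,cy)=(0.9996,-0.0272)
member 4 (2-3): L=4.6823, (cx,cy)=(0.5102,0.8600)
solve A·x = −loads:
  F[0-1] = +892.2314 N (tension)
  F[0-2] = -186.1962 N (compression)
  F[1-2] = -982.8978 N (compression)
  F[1-3] = +1007.3812 N (tension)
  F[2-3] = -1475.1319 N (compression)
  Rx@0 = -254.3700 N
  Ry@0 = -775.8726 N
  Ry@2 = +2071.9426 N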